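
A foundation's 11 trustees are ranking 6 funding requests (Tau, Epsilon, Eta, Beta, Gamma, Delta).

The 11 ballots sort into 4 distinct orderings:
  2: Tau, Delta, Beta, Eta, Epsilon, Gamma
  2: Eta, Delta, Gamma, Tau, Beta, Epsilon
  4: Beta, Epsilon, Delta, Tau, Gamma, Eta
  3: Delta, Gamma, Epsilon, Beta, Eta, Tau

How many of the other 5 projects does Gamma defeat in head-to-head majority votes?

Gamma against each rival (11 reviewers):
Gamma vs Tau: Tau wins 6–5.
Gamma vs Epsilon: Epsilon, 6–5.
Gamma–Eta: Gamma 7–4.
Gamma vs Beta: 2+3 = 5 for Gamma, 6 for Beta — Beta by 6–5.
Gamma vs Delta: 0 for Gamma, 11 for Delta — Delta by 11–0.
Gamma beats Eta; loses to Tau, Epsilon, Beta, Delta — 1 pairwise win.

1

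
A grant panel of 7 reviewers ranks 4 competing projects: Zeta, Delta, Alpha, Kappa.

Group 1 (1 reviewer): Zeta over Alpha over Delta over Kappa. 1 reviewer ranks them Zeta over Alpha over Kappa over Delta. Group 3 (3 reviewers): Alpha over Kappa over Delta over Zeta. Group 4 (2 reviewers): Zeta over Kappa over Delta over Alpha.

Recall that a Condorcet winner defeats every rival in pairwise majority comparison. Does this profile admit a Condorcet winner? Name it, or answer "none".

Head-to-head results (7 reviewers):
Zeta–Delta: Zeta 4–3.
Zeta vs Alpha: Zeta, 4–3.
Zeta vs Kappa: Zeta, 4–3.
Delta vs Alpha: Alpha, 5–2.
Delta vs Kappa: Kappa wins 6–1.
Alpha–Kappa: Alpha 5–2.
Zeta beats each of Delta, Alpha, Kappa — Zeta is the Condorcet winner.

Zeta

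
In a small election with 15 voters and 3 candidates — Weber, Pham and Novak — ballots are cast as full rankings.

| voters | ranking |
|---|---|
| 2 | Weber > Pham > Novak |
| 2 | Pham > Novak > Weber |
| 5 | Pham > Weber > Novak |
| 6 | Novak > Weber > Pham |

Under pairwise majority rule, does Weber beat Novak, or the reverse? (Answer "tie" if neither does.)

Ballots ranking Weber above Novak: 2 + 5 = 7.
Ballots ranking Novak above Weber: 15 − 7 = 8.
Novak wins the head-to-head 8–7.

Novak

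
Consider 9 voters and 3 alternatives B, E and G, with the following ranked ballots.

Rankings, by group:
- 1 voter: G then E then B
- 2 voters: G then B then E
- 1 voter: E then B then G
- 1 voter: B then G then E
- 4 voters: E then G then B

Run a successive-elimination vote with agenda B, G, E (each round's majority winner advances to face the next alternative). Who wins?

Round 1: B vs G — 2–7, G advances.
Round 2: G vs E — 4–5, E advances.
The agenda winner is E.

E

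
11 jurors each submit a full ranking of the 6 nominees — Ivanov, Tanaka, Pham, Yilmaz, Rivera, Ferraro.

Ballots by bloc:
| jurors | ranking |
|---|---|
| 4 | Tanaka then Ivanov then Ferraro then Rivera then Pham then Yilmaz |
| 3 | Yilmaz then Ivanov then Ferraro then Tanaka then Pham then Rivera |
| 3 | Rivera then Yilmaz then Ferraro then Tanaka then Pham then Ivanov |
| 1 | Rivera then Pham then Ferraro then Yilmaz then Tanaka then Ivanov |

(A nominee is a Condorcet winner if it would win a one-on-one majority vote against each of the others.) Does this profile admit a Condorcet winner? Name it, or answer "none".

Pairwise majorities:
Ivanov vs Tanaka: Tanaka wins 8–3.
Ivanov vs Pham: Ivanov wins 7–4.
Ivanov vs Yilmaz: Yilmaz, 7–4.
Ivanov vs Rivera: Ivanov wins 7–4.
Ivanov–Ferraro: Ivanov 7–4.
Tanaka vs Pham: Tanaka wins 10–1.
Tanaka vs Yilmaz: Yilmaz, 7–4.
Tanaka vs Rivera: Tanaka wins 7–4.
Tanaka–Ferraro: Ferraro 7–4.
Pham–Yilmaz: Yilmaz 6–5.
Pham vs Rivera: Rivera, 8–3.
Pham vs Ferraro: Ferraro, 10–1.
Yilmaz vs Rivera: Rivera wins 8–3.
Yilmaz vs Ferraro: Yilmaz, 6–5.
Rivera vs Ferraro: Ferraro, 7–4.
Each nominee drops at least one matchup (Ivanov loses to Tanaka; Tanaka loses to Yilmaz; Pham loses to Ivanov; Yilmaz loses to Rivera; Rivera loses to Ivanov; Ferraro loses to Ivanov); the cycle Ivanov > Rivera > Yilmaz > Ivanov rules out a Condorcet winner.

none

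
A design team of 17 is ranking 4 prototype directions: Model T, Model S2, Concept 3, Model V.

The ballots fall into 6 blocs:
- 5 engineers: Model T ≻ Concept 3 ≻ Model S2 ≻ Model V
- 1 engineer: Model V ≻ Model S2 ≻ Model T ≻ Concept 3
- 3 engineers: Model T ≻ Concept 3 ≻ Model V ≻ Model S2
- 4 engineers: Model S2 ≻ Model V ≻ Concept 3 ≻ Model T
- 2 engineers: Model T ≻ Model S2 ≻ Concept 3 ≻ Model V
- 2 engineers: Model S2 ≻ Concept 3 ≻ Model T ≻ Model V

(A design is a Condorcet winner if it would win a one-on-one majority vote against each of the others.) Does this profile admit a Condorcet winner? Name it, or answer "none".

Model T

Head-to-head results (17 engineers):
Model T vs Model S2: Model T wins 10–7.
Model T vs Concept 3: Model T wins 11–6.
Model T vs Model V: Model T preferred on 5+3+2+2 = 12 ballots; Model T wins 12–5.
Model S2 vs Concept 3: Model S2 preferred on 1+4+2+2 = 9 ballots; Model S2 wins 9–8.
Model S2 vs Model V: Model S2 wins 13–4.
Concept 3 vs Model V: Concept 3, 12–5.
Only Model T has no losses; Model T is the Condorcet winner.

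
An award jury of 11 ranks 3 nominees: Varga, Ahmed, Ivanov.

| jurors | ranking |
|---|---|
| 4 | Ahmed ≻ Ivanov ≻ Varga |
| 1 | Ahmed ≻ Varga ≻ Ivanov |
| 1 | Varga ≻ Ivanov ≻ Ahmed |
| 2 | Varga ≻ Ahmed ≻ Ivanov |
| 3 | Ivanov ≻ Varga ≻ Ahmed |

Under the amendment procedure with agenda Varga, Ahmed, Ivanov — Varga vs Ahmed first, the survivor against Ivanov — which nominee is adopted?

Ivanov

Round 1: Varga vs Ahmed — 6–5, Varga advances.
Round 2: Varga vs Ivanov — 4–7, Ivanov advances.
Ivanov survives the agenda.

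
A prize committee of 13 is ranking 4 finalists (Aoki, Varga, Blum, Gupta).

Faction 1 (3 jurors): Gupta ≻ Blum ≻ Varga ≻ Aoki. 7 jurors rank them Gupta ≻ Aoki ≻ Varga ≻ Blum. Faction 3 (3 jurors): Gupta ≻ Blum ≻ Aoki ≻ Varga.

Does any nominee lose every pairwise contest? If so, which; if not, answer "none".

Blum

Pairwise majorities:
Aoki vs Varga: Aoki, 10–3.
Aoki vs Blum: 7 for Aoki, 6 for Blum — Aoki by 7–6.
Aoki vs Gupta: Gupta wins 13–0.
Varga vs Blum: 7 for Varga, 6 for Blum — Varga by 7–6.
Varga vs Gupta: Varga preferred on 0 ballots; Gupta wins 13–0.
Blum vs Gupta: 0 for Blum, 13 for Gupta — Gupta by 13–0.
Blum loses to every other nominee — it is the Condorcet loser.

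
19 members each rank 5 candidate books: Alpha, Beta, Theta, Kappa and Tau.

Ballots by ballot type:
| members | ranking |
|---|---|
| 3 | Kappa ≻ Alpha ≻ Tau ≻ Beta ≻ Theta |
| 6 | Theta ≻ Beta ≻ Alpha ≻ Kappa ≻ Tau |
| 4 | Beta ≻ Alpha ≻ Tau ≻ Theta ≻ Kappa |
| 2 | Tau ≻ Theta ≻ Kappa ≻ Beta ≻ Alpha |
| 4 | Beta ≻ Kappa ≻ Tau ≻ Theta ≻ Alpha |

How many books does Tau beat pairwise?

Tau against each rival (19 members):
Tau vs Alpha: 2+4 = 6 for Tau, 13 for Alpha — Alpha by 13–6.
Tau vs Beta: 3+2 = 5 for Tau, 14 for Beta — Beta by 14–5.
Tau vs Theta: 13 to 6, Tau.
Tau vs Kappa: 4+2 = 6 for Tau, 13 for Kappa — Kappa by 13–6.
Tau beats Theta; loses to Alpha, Beta, Kappa — 1 pairwise win.

1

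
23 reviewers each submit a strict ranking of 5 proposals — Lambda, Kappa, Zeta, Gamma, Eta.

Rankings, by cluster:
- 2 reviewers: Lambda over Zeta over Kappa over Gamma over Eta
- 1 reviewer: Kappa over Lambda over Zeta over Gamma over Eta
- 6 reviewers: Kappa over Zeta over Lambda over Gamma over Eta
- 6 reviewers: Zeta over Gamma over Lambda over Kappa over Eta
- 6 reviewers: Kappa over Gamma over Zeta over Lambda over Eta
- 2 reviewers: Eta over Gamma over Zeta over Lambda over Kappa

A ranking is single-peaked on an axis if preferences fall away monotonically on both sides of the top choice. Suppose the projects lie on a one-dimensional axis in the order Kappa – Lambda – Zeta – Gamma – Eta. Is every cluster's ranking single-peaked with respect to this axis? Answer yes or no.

no

Axis positions: Kappa=1, Lambda=2, Zeta=3, Gamma=4, Eta=5.
Cluster 1 (peak Lambda at position 2): ranking walks positions 2-3-1-4-5, expanding outward from the peak — single-peaked.
Cluster 2 (peak Kappa at position 1): ranking walks positions 1-2-3-4-5, expanding outward from the peak — single-peaked.
Cluster 3: ranking walks positions 1-3-2-4-5; Zeta is ranked above Lambda even though Lambda lies between Zeta and the peak Kappa on the axis — preferences dip and rise again. Not single-peaked.
Cluster 4 (peak Zeta at position 3): ranking walks positions 3-4-2-1-5, expanding outward from the peak — single-peaked.
Cluster 5: ranking walks positions 1-4-3-2-5; Gamma is ranked above Lambda even though Lambda lies between Gamma and the peak Kappa on the axis — preferences dip and rise again. Not single-peaked.
Cluster 6 (peak Eta at position 5): ranking walks positions 5-4-3-2-1, expanding outward from the peak — single-peaked.
Cluster 3 violates single-peakedness, so the profile is not single-peaked on this axis.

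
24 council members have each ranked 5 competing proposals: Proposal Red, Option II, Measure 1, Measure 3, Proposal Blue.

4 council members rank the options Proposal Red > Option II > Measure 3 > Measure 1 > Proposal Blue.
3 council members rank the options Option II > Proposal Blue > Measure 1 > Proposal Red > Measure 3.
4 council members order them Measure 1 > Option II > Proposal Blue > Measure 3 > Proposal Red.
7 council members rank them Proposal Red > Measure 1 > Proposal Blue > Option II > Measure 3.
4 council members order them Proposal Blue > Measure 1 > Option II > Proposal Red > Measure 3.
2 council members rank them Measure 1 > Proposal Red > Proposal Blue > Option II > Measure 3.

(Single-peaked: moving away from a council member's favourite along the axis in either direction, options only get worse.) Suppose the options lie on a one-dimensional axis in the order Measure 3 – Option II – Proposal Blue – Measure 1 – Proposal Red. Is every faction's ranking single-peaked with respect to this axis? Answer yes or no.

Axis positions: Measure 3=1, Option II=2, Proposal Blue=3, Measure 1=4, Proposal Red=5.
Faction 1: ranking walks positions 5-2-1-4-3; Option II is ranked above Measure 1 even though Measure 1 lies between Option II and the peak Proposal Red on the axis — preferences dip and rise again. Not single-peaked.
Faction 2 (peak Option II at position 2): ranking walks positions 2-3-4-5-1, expanding outward from the peak — single-peaked.
Faction 3: ranking walks positions 4-2-3-1-5; Option II is ranked above Proposal Blue even though Proposal Blue lies between Option II and the peak Measure 1 on the axis — preferences dip and rise again. Not single-peaked.
Faction 4 (peak Proposal Red at position 5): ranking walks positions 5-4-3-2-1, expanding outward from the peak — single-peaked.
Faction 5 (peak Proposal Blue at position 3): ranking walks positions 3-4-2-5-1, expanding outward from the peak — single-peaked.
Faction 6 (peak Measure 1 at position 4): ranking walks positions 4-5-3-2-1, expanding outward from the peak — single-peaked.
Faction 1 violates single-peakedness, so the profile is not single-peaked on this axis.

no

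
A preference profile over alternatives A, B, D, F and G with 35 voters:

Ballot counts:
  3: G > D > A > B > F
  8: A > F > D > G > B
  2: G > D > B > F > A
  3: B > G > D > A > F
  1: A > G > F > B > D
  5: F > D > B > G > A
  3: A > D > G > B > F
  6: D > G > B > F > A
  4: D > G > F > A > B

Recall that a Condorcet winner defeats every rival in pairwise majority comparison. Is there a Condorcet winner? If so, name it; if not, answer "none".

Check each pair by majority over 35 ballots:
A vs B: A is ranked higher on 3+8+1+3+4 = 19 ballots, B on 16. A wins 19–16.
A vs D: A is ranked higher on 8+1+3 = 12 ballots, D on 23. D wins 23–12.
A vs F: 18 to 17, A.
A vs G: 12 to 23, G.
B vs D: 3+1 = 4 for B, 31 for D — D by 31–4.
B vs F: 3+2+3+3+6 = 17 for B, 18 for F — F by 18–17.
B vs G: 3+5 = 8 for B, 27 for G — G by 27–8.
D vs F: D preferred on 3+2+3+3+6+4 = 21 ballots; D wins 21–14.
D vs G: D is ranked higher on 8+5+3+6+4 = 26 ballots, G on 9. D wins 26–9.
F vs G: F is ranked higher on 8+5 = 13 ballots, G on 22. G wins 22–13.
D defeats every rival head-to-head and is the Condorcet winner.

D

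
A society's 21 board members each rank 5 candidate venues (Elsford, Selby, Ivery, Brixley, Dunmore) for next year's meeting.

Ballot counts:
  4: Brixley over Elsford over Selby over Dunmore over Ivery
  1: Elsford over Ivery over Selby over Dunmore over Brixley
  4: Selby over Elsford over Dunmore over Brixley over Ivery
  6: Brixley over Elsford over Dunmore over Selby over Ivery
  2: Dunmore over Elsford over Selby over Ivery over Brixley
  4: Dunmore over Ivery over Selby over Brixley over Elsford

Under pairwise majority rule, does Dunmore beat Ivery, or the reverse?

Dunmore

Ballots ranking Dunmore above Ivery: 4 + 4 + 6 + 2 + 4 = 20.
Ballots ranking Ivery above Dunmore: 21 − 20 = 1.
Dunmore wins the head-to-head 20–1.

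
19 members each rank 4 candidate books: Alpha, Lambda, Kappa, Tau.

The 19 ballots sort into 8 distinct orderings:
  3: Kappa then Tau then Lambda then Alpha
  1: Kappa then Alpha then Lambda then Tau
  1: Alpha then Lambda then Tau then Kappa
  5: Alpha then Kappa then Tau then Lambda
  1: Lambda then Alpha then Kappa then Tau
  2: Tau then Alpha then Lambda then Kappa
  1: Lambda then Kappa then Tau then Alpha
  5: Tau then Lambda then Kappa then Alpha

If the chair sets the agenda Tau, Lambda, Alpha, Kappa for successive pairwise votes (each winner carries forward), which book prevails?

Kappa

Round 1: Tau vs Lambda — 15–4, Tau advances.
Round 2: Tau vs Alpha — 11–8, Tau advances.
Round 3: Tau vs Kappa — 8–11, Kappa advances.
Kappa survives the agenda.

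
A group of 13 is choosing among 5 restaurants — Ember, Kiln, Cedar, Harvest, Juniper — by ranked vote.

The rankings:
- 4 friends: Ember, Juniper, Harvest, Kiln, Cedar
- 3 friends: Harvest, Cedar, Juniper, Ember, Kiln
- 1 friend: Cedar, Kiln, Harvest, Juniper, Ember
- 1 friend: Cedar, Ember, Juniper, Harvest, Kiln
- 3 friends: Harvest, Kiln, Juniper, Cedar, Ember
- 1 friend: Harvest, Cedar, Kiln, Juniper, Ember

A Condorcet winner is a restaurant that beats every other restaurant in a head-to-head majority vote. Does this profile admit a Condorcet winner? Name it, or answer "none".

Pairwise majorities:
Ember vs Kiln: Ember is ranked higher on 4+3+1 = 8 ballots, Kiln on 5. Ember wins 8–5.
Ember vs Cedar: Ember preferred on 4 ballots; Cedar wins 9–4.
Ember vs Harvest: Ember preferred on 4+1 = 5 ballots; Harvest wins 8–5.
Ember vs Juniper: 5 to 8, Juniper.
Kiln vs Cedar: Kiln is ranked higher on 4+3 = 7 ballots, Cedar on 6. Kiln wins 7–6.
Kiln vs Harvest: Kiln preferred on 1 ballot; Harvest wins 12–1.
Kiln vs Juniper: 1+3+1 = 5 for Kiln, 8 for Juniper — Juniper by 8–5.
Cedar vs Harvest: 1+1 = 2 for Cedar, 11 for Harvest — Harvest by 11–2.
Cedar vs Juniper: 6 to 7, Juniper.
Harvest vs Juniper: Harvest is ranked higher on 3+1+3+1 = 8 ballots, Juniper on 5. Harvest wins 8–5.
Harvest beats each of Ember, Kiln, Cedar, Juniper — Harvest is the Condorcet winner.

Harvest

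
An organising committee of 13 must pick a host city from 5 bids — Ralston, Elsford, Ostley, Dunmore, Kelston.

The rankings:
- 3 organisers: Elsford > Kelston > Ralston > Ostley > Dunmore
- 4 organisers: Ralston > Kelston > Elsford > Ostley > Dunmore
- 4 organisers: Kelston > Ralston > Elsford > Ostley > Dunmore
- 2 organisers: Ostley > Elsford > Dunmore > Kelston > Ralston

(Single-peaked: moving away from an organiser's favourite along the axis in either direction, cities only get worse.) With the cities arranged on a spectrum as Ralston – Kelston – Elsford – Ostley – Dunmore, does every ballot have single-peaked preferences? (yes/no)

yes

Axis positions: Ralston=1, Kelston=2, Elsford=3, Ostley=4, Dunmore=5.
Faction 1 (peak Elsford at position 3): ranking walks positions 3-2-1-4-5, expanding outward from the peak — single-peaked.
Faction 2 (peak Ralston at position 1): ranking walks positions 1-2-3-4-5, expanding outward from the peak — single-peaked.
Faction 3 (peak Kelston at position 2): ranking walks positions 2-1-3-4-5, expanding outward from the peak — single-peaked.
Faction 4 (peak Ostley at position 4): ranking walks positions 4-3-5-2-1, expanding outward from the peak — single-peaked.
Every ranking is single-peaked on this axis.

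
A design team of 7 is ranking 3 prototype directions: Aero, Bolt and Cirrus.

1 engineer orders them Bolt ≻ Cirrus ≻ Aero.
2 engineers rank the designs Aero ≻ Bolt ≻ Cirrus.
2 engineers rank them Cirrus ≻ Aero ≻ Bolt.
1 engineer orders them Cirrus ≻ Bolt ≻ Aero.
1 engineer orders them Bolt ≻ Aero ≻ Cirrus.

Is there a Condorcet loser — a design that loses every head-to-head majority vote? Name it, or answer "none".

none

Pairwise majorities:
Aero vs Bolt: Aero wins 4–3.
Aero–Cirrus: Cirrus 4–3.
Bolt vs Cirrus: 1+2+1 = 4 for Bolt, 3 for Cirrus — Bolt by 4–3.
Each design has at least one pairwise win (Aero beats Bolt; Bolt beats Cirrus; Cirrus beats Aero) — no Condorcet loser.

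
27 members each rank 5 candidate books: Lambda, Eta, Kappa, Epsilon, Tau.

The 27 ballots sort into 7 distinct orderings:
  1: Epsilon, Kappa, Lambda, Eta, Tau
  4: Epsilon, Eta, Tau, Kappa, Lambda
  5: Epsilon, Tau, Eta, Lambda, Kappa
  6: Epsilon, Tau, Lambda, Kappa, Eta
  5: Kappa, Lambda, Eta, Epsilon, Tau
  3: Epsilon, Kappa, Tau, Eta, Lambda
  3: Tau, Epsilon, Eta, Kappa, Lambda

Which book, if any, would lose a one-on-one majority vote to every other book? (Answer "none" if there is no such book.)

Lambda

Pairwise majorities:
Lambda–Eta: Eta 15–12.
Lambda vs Kappa: Kappa, 16–11.
Lambda vs Epsilon: 5 for Lambda, 22 for Epsilon — Epsilon by 22–5.
Lambda vs Tau: Lambda is ranked higher on 1+5 = 6 ballots, Tau on 21. Tau wins 21–6.
Eta vs Kappa: Kappa wins 15–12.
Eta vs Epsilon: Epsilon wins 22–5.
Eta vs Tau: Tau wins 17–10.
Kappa vs Epsilon: 5 for Kappa, 22 for Epsilon — Epsilon by 22–5.
Kappa vs Tau: Tau wins 18–9.
Epsilon vs Tau: Epsilon preferred on 1+4+5+6+5+3 = 24 ballots; Epsilon wins 24–3.
Lambda is beaten in every head-to-head and is the Condorcet loser.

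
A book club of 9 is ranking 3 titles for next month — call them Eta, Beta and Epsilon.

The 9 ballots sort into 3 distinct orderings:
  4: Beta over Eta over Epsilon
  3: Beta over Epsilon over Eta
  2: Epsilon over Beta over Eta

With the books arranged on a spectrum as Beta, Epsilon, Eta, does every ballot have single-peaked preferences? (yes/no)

Axis positions: Beta=1, Epsilon=2, Eta=3.
Ballot type 1: ranking walks positions 1-3-2; Eta is ranked above Epsilon even though Epsilon lies between Eta and the peak Beta on the axis — preferences dip and rise again. Not single-peaked.
Ballot type 2 (peak Beta at position 1): ranking walks positions 1-2-3, expanding outward from the peak — single-peaked.
Ballot type 3 (peak Epsilon at position 2): ranking walks positions 2-1-3, expanding outward from the peak — single-peaked.
Ballot type 1 violates single-peakedness, so the profile is not single-peaked on this axis.

no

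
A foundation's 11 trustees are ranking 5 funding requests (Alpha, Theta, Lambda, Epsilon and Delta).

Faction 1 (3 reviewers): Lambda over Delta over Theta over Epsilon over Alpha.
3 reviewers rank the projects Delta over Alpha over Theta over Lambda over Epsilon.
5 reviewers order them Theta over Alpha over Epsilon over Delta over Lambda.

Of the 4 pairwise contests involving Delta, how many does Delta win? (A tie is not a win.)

4

Delta against each rival (11 reviewers):
Delta vs Alpha: Delta, 6–5.
Delta vs Theta: 3+3 = 6 for Delta, 5 for Theta — Delta by 6–5.
Delta vs Lambda: Delta wins 8–3.
Delta vs Epsilon: Delta, 6–5.
Delta beats Alpha, Theta, Lambda, Epsilon — 4 pairwise wins.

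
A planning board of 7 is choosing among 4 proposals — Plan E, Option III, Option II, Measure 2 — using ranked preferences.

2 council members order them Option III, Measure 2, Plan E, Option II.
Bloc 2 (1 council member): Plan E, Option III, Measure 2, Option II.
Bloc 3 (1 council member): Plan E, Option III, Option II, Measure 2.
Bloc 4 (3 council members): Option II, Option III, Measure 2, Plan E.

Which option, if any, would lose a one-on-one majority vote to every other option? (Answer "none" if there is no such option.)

Pairwise majorities:
Plan E vs Option III: Option III, 5–2.
Plan E vs Option II: 4 to 3, Plan E.
Plan E vs Measure 2: Plan E preferred on 1+1 = 2 ballots; Measure 2 wins 5–2.
Option III–Option II: Option III 4–3.
Option III vs Measure 2: Option III preferred on 2+1+1+3 = 7 ballots; Option III wins 7–0.
Option II vs Measure 2: Option II preferred on 1+3 = 4 ballots; Option II wins 4–3.
Every option wins at least one matchup (Plan E beats Option II; Option III beats Plan E; Option II beats Measure 2; Measure 2 beats Plan E), so there is no Condorcet loser.

none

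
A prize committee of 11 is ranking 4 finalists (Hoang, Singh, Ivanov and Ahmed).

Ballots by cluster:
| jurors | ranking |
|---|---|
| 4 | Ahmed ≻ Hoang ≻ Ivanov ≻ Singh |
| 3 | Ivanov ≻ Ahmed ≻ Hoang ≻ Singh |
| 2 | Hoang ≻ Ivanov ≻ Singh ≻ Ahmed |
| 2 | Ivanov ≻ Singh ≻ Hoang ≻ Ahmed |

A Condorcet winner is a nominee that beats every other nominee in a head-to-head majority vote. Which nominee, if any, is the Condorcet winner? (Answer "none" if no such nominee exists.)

none

Pairwise majorities:
Hoang vs Singh: Hoang preferred on 4+3+2 = 9 ballots; Hoang wins 9–2.
Hoang vs Ivanov: Hoang preferred on 4+2 = 6 ballots; Hoang wins 6–5.
Hoang vs Ahmed: Hoang is ranked higher on 2+2 = 4 ballots, Ahmed on 7. Ahmed wins 7–4.
Singh vs Ivanov: Ivanov wins 11–0.
Singh vs Ahmed: 4 to 7, Ahmed.
Ivanov vs Ahmed: 3+2+2 = 7 for Ivanov, 4 for Ahmed — Ivanov by 7–4.
Every nominee loses at least once (Hoang loses to Ahmed; Singh loses to Hoang; Ivanov loses to Hoang; Ahmed loses to Ivanov). The majority relation contains the cycle Hoang beats Ivanov beats Ahmed beats Hoang, so there is no Condorcet winner.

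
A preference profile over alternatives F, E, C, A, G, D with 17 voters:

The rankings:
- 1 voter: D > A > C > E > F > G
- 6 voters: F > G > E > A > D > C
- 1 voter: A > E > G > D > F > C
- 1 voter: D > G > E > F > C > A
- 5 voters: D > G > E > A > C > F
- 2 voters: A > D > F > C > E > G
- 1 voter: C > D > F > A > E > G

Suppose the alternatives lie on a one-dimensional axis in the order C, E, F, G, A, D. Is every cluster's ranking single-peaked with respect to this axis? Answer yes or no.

no

Axis positions: C=1, E=2, F=3, G=4, A=5, D=6.
Cluster 1: ranking walks positions 6-5-1-2-3-4; C is ranked above G even though G lies between C and the peak D on the axis — preferences dip and rise again. Not single-peaked.
Cluster 2 (peak F at position 3): ranking walks positions 3-4-2-5-6-1, expanding outward from the peak — single-peaked.
Cluster 3: ranking walks positions 5-2-4-6-3-1; E is ranked above G even though G lies between E and the peak A on the axis — preferences dip and rise again. Not single-peaked.
Cluster 4: ranking walks positions 6-4-2-3-1-5; G is ranked above A even though A lies between G and the peak D on the axis — preferences dip and rise again. Not single-peaked.
Cluster 5: ranking walks positions 6-4-2-5-1-3; G is ranked above A even though A lies between G and the peak D on the axis — preferences dip and rise again. Not single-peaked.
Cluster 6: ranking walks positions 5-6-3-1-2-4; F is ranked above G even though G lies between F and the peak A on the axis — preferences dip and rise again. Not single-peaked.
Cluster 7: ranking walks positions 1-6-3-5-2-4; D is ranked above E even though E lies between D and the peak C on the axis — preferences dip and rise again. Not single-peaked.
Cluster 1 violates single-peakedness, so the profile is not single-peaked on this axis.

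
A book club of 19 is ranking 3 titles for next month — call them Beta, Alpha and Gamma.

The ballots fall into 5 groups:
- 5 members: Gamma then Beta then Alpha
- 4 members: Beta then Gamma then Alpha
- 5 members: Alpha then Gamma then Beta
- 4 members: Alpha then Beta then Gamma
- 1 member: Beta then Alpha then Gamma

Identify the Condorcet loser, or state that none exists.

none

Head-to-head results (19 members):
Beta vs Alpha: Beta is ranked higher on 5+4+1 = 10 ballots, Alpha on 9. Beta wins 10–9.
Beta vs Gamma: Gamma, 10–9.
Alpha vs Gamma: Alpha, 10–9.
Every book wins at least one matchup (Beta beats Alpha; Alpha beats Gamma; Gamma beats Beta), so there is no Condorcet loser.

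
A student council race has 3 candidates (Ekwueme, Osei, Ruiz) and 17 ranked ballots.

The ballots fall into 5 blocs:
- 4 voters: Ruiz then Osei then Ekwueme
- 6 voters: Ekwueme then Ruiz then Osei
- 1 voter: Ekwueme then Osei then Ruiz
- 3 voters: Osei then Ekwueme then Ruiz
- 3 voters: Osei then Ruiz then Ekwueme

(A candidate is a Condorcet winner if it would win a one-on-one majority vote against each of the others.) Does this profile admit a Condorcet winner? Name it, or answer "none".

none

Pairwise majorities:
Ekwueme vs Osei: 7 to 10, Osei.
Ekwueme–Ruiz: Ekwueme 10–7.
Osei vs Ruiz: Osei is ranked higher on 1+3+3 = 7 ballots, Ruiz on 10. Ruiz wins 10–7.
No candidate is unbeaten: Ekwueme loses to Osei; Osei loses to Ruiz; Ruiz loses to Ekwueme. In particular Ekwueme > Ruiz > Osei > Ekwueme is a majority cycle — no Condorcet winner exists.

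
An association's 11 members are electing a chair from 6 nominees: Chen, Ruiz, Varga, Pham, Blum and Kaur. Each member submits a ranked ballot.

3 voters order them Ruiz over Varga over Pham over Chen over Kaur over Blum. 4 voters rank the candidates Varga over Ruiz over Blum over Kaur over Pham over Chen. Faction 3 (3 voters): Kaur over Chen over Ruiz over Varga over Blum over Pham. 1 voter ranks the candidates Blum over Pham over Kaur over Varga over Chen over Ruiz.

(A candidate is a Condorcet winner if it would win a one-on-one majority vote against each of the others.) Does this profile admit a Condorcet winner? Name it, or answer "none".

Head-to-head results (11 voters):
Chen vs Ruiz: Ruiz, 7–4.
Chen vs Varga: Varga wins 8–3.
Chen–Pham: Pham 8–3.
Chen–Blum: Chen 6–5.
Chen vs Kaur: Kaur wins 8–3.
Ruiz vs Varga: Ruiz, 6–5.
Ruiz vs Pham: Ruiz wins 10–1.
Ruiz vs Blum: Ruiz wins 10–1.
Ruiz–Kaur: Ruiz 7–4.
Varga–Pham: Varga 10–1.
Varga vs Blum: Varga, 10–1.
Varga vs Kaur: Varga wins 7–4.
Pham vs Blum: Blum wins 8–3.
Pham vs Kaur: Kaur, 7–4.
Blum–Kaur: Kaur 6–5.
Ruiz defeats every rival head-to-head and is the Condorcet winner.

Ruiz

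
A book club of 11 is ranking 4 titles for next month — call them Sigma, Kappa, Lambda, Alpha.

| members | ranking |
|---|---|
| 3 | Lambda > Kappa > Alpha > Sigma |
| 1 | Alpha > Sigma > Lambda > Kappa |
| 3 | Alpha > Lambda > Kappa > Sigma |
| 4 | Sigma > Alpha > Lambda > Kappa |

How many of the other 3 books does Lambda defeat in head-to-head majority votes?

Lambda against each rival (11 members):
Lambda vs Sigma: Lambda is ranked higher on 3+3 = 6 ballots, Sigma on 5. Lambda wins 6–5.
Lambda vs Kappa: Lambda, 11–0.
Lambda vs Alpha: 3 to 8, Alpha.
Lambda beats Sigma, Kappa; loses to Alpha — 2 pairwise wins.

2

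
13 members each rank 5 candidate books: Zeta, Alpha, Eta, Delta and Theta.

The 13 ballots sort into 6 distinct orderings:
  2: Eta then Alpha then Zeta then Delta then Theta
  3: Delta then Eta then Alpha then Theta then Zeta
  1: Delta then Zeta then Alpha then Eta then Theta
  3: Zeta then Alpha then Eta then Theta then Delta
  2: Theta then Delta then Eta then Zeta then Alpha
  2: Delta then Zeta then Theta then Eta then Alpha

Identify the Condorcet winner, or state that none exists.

Delta

Pairwise majorities:
Zeta vs Alpha: Zeta preferred on 1+3+2+2 = 8 ballots; Zeta wins 8–5.
Zeta vs Eta: Zeta is ranked higher on 1+3+2 = 6 ballots, Eta on 7. Eta wins 7–6.
Zeta vs Delta: 2+3 = 5 for Zeta, 8 for Delta — Delta by 8–5.
Zeta vs Theta: Zeta preferred on 2+1+3+2 = 8 ballots; Zeta wins 8–5.
Alpha vs Eta: 4 to 9, Eta.
Alpha vs Delta: 2+3 = 5 for Alpha, 8 for Delta — Delta by 8–5.
Alpha vs Theta: 9 to 4, Alpha.
Eta vs Delta: 2+3 = 5 for Eta, 8 for Delta — Delta by 8–5.
Eta vs Theta: Eta preferred on 2+3+1+3 = 9 ballots; Eta wins 9–4.
Delta vs Theta: Delta is ranked higher on 2+3+1+2 = 8 ballots, Theta on 5. Delta wins 8–5.
Delta beats each of Zeta, Alpha, Eta, Theta — Delta is the Condorcet winner.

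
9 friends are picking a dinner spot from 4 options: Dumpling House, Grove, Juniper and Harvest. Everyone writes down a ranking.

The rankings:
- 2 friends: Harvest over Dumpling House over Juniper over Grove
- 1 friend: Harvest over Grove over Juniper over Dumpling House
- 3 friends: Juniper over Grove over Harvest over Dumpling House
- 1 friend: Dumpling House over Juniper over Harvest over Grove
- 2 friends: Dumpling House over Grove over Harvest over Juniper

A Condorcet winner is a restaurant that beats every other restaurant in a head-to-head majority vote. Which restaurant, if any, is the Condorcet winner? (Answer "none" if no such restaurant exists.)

none

Check each pair by majority over 9 ballots:
Dumpling House vs Grove: 5 to 4, Dumpling House.
Dumpling House vs Juniper: 5 to 4, Dumpling House.
Dumpling House vs Harvest: 1+2 = 3 for Dumpling House, 6 for Harvest — Harvest by 6–3.
Grove vs Juniper: Grove is ranked higher on 1+2 = 3 ballots, Juniper on 6. Juniper wins 6–3.
Grove vs Harvest: Grove preferred on 3+2 = 5 ballots; Grove wins 5–4.
Juniper vs Harvest: 4 to 5, Harvest.
Every restaurant loses at least once (Dumpling House loses to Harvest; Grove loses to Dumpling House; Juniper loses to Dumpling House; Harvest loses to Grove). The majority relation contains the cycle Dumpling House > Grove > Harvest > Dumpling House, so there is no Condorcet winner.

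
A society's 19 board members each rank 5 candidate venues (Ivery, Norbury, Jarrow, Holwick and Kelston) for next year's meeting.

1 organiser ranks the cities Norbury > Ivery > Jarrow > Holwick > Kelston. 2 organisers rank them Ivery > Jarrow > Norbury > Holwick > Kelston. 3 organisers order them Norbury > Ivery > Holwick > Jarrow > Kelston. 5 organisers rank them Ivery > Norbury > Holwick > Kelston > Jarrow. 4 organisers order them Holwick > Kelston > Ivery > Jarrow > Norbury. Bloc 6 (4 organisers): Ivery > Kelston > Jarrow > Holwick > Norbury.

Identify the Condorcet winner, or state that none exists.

Ivery

Pairwise majorities:
Ivery vs Norbury: Ivery preferred on 2+5+4+4 = 15 ballots; Ivery wins 15–4.
Ivery vs Jarrow: Ivery is ranked higher on 1+2+3+5+4+4 = 19 ballots, Jarrow on 0. Ivery wins 19–0.
Ivery vs Holwick: 1+2+3+5+4 = 15 for Ivery, 4 for Holwick — Ivery by 15–4.
Ivery vs Kelston: 15 to 4, Ivery.
Norbury vs Jarrow: 9 to 10, Jarrow.
Norbury vs Holwick: Norbury preferred on 1+2+3+5 = 11 ballots; Norbury wins 11–8.
Norbury vs Kelston: Norbury is ranked higher on 1+2+3+5 = 11 ballots, Kelston on 8. Norbury wins 11–8.
Jarrow vs Holwick: Jarrow is ranked higher on 1+2+4 = 7 ballots, Holwick on 12. Holwick wins 12–7.
Jarrow vs Kelston: 1+2+3 = 6 for Jarrow, 13 for Kelston — Kelston by 13–6.
Holwick vs Kelston: 1+2+3+5+4 = 15 for Holwick, 4 for Kelston — Holwick by 15–4.
Ivery defeats every rival head-to-head and is the Condorcet winner.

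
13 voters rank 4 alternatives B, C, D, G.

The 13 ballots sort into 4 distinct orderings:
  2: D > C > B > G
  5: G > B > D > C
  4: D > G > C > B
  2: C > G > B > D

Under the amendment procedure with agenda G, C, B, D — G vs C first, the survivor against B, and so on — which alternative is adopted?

G

Round 1: G vs C — 9–4, G advances.
Round 2: G vs B — 11–2, G advances.
Round 3: G vs D — 7–6, G advances.
The agenda winner is G.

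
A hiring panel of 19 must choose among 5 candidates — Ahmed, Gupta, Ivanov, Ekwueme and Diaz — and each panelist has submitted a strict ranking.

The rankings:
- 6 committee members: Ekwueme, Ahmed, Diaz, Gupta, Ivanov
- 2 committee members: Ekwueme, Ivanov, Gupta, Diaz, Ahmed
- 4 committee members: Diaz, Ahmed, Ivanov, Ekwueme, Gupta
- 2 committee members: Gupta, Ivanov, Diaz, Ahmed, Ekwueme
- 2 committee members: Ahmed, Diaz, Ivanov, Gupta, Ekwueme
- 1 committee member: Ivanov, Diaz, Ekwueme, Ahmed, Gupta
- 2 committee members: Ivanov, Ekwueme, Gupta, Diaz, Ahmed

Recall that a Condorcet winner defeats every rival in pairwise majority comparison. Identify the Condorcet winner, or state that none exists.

none

Check each pair by majority over 19 ballots:
Ahmed vs Gupta: Ahmed, 13–6.
Ahmed vs Ivanov: Ahmed, 12–7.
Ahmed vs Ekwueme: Ekwueme, 11–8.
Ahmed vs Diaz: Diaz wins 11–8.
Gupta vs Ivanov: Ivanov wins 11–8.
Gupta vs Ekwueme: Ekwueme, 15–4.
Gupta–Diaz: Diaz 13–6.
Ivanov vs Ekwueme: Ivanov, 11–8.
Ivanov vs Diaz: Diaz wins 12–7.
Ekwueme–Diaz: Ekwueme 10–9.
Every candidate loses at least once (Ahmed loses to Ekwueme; Gupta loses to Ahmed; Ivanov loses to Ahmed; Ekwueme loses to Ivanov; Diaz loses to Ekwueme). The majority relation contains the cycle Ahmed > Ivanov > Ekwueme > Ahmed, so there is no Condorcet winner.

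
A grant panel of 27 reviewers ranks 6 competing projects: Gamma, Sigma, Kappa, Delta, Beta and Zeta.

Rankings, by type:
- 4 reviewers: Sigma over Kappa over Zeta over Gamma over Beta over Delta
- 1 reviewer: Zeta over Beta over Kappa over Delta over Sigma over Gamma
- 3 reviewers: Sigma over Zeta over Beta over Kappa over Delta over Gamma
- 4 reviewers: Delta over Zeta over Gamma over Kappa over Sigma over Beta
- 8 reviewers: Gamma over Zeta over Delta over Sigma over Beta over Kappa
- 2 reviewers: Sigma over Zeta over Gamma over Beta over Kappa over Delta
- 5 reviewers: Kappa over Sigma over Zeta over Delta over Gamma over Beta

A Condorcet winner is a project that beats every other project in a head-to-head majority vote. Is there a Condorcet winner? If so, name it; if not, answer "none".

Head-to-head results (27 reviewers):
Gamma vs Sigma: Sigma wins 15–12.
Gamma–Kappa: Gamma 14–13.
Gamma vs Delta: Gamma is ranked higher on 4+8+2 = 14 ballots, Delta on 13. Gamma wins 14–13.
Gamma vs Beta: 4+4+8+2+5 = 23 for Gamma, 4 for Beta — Gamma by 23–4.
Gamma vs Zeta: Gamma is ranked higher on 8 ballots, Zeta on 19. Zeta wins 19–8.
Sigma vs Kappa: Sigma, 17–10.
Sigma vs Delta: Sigma preferred on 4+3+2+5 = 14 ballots; Sigma wins 14–13.
Sigma vs Beta: 26 to 1, Sigma.
Sigma vs Zeta: 4+3+2+5 = 14 for Sigma, 13 for Zeta — Sigma by 14–13.
Kappa vs Delta: 15 to 12, Kappa.
Kappa vs Beta: 13 to 14, Beta.
Kappa–Zeta: Zeta 18–9.
Delta vs Beta: 4+8+5 = 17 for Delta, 10 for Beta — Delta by 17–10.
Delta vs Zeta: Zeta, 23–4.
Beta vs Zeta: Zeta, 27–0.
Sigma defeats every rival head-to-head and is the Condorcet winner.

Sigma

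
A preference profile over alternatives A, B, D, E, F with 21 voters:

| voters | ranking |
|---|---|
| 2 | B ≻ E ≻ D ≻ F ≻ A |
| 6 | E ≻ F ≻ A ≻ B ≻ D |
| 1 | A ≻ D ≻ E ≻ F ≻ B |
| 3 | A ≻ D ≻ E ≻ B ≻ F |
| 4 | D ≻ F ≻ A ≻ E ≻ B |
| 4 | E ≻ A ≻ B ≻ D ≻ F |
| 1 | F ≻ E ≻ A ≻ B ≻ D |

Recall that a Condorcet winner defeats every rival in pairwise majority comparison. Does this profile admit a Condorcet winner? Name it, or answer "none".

Pairwise majorities:
A vs B: 19 to 2, A.
A vs D: 6+1+3+4+1 = 15 for A, 6 for D — A by 15–6.
A vs E: A preferred on 1+3+4 = 8 ballots; E wins 13–8.
A vs F: F wins 13–8.
B vs D: B wins 13–8.
B–E: E 19–2.
B vs F: B is ranked higher on 2+3+4 = 9 ballots, F on 12. F wins 12–9.
D vs E: D preferred on 1+3+4 = 8 ballots; E wins 13–8.
D vs F: D wins 14–7.
E vs F: E is ranked higher on 2+6+1+3+4 = 16 ballots, F on 5. E wins 16–5.
Only E has no losses; E is the Condorcet winner.

E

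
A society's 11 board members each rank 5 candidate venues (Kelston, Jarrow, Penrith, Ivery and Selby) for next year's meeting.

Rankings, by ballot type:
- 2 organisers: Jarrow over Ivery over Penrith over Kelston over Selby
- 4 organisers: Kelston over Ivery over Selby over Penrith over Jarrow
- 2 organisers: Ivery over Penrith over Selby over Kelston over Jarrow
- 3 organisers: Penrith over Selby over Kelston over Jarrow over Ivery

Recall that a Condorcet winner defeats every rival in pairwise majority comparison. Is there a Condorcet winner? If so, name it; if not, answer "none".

none

Head-to-head results (11 organisers):
Kelston vs Jarrow: Kelston preferred on 4+2+3 = 9 ballots; Kelston wins 9–2.
Kelston vs Penrith: 4 to 7, Penrith.
Kelston vs Ivery: 4+3 = 7 for Kelston, 4 for Ivery — Kelston by 7–4.
Kelston vs Selby: 6 to 5, Kelston.
Jarrow vs Penrith: Jarrow preferred on 2 ballots; Penrith wins 9–2.
Jarrow vs Ivery: Jarrow is ranked higher on 2+3 = 5 ballots, Ivery on 6. Ivery wins 6–5.
Jarrow vs Selby: Jarrow preferred on 2 ballots; Selby wins 9–2.
Penrith vs Ivery: 3 to 8, Ivery.
Penrith vs Selby: Penrith preferred on 2+2+3 = 7 ballots; Penrith wins 7–4.
Ivery vs Selby: Ivery is ranked higher on 2+4+2 = 8 ballots, Selby on 3. Ivery wins 8–3.
Each city drops at least one matchup (Kelston loses to Penrith; Jarrow loses to Kelston; Penrith loses to Ivery; Ivery loses to Kelston; Selby loses to Kelston); the cycle Kelston → Ivery → Penrith → Kelston rules out a Condorcet winner.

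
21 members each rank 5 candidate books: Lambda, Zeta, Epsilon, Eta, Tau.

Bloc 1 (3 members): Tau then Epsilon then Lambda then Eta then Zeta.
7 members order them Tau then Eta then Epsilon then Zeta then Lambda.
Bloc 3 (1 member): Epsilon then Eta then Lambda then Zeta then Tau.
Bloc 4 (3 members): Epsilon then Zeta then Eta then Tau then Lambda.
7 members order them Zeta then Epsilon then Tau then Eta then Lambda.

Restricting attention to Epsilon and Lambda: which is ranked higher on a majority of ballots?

Epsilon

Ballots ranking Epsilon above Lambda: 3 + 7 + 1 + 3 + 7 = 21.
Ballots ranking Lambda above Epsilon: 21 − 21 = 0.
Epsilon wins the head-to-head 21–0.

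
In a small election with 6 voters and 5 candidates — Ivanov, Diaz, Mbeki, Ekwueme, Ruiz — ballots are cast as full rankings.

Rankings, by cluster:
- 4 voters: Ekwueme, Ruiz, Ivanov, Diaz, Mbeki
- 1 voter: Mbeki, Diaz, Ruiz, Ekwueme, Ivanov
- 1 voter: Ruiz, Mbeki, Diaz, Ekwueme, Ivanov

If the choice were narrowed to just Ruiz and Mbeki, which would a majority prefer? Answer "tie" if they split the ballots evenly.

Ballots ranking Ruiz above Mbeki: 4 + 1 = 5.
Ballots ranking Mbeki above Ruiz: 6 − 5 = 1.
Ruiz wins the head-to-head 5–1.

Ruiz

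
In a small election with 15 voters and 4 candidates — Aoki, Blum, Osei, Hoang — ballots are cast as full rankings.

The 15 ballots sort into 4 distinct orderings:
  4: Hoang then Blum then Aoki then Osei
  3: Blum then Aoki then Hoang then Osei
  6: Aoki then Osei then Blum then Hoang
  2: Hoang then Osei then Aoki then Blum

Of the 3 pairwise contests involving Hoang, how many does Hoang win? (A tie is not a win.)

1

Hoang against each rival (15 voters):
Hoang–Aoki: Aoki 9–6.
Hoang vs Blum: Blum, 9–6.
Hoang vs Osei: Hoang wins 9–6.
Hoang beats Osei; loses to Aoki, Blum — 1 pairwise win.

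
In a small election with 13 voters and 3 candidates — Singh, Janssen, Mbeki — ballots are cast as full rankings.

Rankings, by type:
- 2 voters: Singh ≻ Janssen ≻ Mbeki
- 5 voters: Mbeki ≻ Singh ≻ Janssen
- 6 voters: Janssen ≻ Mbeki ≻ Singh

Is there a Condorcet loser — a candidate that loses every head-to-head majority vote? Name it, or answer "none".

none

Pairwise majorities:
Singh–Janssen: Singh 7–6.
Singh vs Mbeki: Mbeki wins 11–2.
Janssen vs Mbeki: Janssen, 8–5.
No candidate is winless: Singh beats Janssen; Janssen beats Mbeki; Mbeki beats Singh. There is no Condorcet loser.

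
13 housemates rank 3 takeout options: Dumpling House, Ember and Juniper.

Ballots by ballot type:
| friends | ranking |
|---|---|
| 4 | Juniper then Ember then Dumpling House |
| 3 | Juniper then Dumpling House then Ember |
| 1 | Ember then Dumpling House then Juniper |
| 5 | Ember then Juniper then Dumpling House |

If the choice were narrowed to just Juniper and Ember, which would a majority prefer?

Juniper

Ballots ranking Juniper above Ember: 4 + 3 = 7.
Ballots ranking Ember above Juniper: 13 − 7 = 6.
Juniper wins the head-to-head 7–6.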